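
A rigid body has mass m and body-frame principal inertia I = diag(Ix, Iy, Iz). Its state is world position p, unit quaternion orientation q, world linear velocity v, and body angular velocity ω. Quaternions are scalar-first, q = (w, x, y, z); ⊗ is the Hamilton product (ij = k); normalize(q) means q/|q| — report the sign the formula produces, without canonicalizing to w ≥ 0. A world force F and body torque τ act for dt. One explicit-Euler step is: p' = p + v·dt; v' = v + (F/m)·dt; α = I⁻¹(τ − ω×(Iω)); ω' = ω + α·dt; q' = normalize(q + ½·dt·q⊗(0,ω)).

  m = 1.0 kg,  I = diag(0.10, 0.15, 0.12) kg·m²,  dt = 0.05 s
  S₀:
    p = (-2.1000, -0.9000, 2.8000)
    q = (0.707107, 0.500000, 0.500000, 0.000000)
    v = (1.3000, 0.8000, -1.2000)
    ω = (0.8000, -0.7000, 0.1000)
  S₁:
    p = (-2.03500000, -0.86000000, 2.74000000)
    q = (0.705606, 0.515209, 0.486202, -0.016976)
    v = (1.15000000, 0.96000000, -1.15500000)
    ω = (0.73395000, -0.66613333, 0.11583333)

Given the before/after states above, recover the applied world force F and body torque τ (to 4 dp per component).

v₁ − v₀ = (-0.15000000, 0.16000000, 0.04500000)
applied force F = (-3.0000, 3.2000, 0.9000)
rate change Δω = (-0.06605000, 0.03386667, 0.01583333)
precession coupling = (0.0021, -0.0016, -0.0280)
applied torque τ = (-0.1300, 0.1000, 0.0100)

F = (-3.0000, 3.2000, 0.9000)
τ = (-0.1300, 0.1000, 0.0100)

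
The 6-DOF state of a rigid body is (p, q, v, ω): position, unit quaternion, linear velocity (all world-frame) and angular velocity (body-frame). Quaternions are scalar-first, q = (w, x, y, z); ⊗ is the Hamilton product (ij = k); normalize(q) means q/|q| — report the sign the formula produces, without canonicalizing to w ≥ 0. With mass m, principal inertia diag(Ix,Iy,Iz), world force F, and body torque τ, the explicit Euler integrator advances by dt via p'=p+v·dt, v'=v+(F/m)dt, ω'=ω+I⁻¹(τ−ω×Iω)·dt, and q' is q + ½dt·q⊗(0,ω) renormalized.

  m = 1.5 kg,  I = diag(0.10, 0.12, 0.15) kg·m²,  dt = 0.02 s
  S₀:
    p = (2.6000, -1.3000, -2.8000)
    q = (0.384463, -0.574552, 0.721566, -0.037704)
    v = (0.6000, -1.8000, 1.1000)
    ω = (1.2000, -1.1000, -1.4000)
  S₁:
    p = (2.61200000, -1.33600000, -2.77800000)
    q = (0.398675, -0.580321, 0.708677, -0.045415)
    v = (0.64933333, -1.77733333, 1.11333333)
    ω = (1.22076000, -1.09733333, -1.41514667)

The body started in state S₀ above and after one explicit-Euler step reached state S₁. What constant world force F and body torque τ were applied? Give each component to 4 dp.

F = (3.7000, 1.7000, 1.0000)
τ = (0.1500, 0.1000, -0.1400)

ω₁ − ω₀ = (0.02076000, 0.00266667, -0.01514667)
gyro term ω₀×Iω₀ = (0.0462, 0.0840, -0.0264)
I·α + gyro = (0.1500, 0.1000, -0.1400)
velocity change Δv = (0.04933333, 0.02266667, 0.01333333)
applied force F = (3.7000, 1.7000, 1.0000)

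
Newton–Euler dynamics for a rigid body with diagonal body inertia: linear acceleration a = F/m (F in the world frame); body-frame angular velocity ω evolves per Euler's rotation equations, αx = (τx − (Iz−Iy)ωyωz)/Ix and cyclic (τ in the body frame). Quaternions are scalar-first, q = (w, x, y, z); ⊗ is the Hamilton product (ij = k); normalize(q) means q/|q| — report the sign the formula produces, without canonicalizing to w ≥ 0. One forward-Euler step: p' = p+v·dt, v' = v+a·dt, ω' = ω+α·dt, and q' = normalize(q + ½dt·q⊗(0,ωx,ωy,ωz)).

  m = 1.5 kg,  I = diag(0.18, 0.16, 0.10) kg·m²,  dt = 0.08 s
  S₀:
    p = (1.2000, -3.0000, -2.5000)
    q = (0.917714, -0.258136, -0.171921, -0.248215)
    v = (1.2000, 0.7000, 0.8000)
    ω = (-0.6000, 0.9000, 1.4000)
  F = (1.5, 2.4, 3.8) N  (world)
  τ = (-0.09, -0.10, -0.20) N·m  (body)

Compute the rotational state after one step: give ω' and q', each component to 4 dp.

ω' = (-0.6064, 0.8836, 1.2314)
q' = (0.9293, -0.2802, -0.1182, -0.2097)

angular accel α = (-0.0800, -0.2050, -2.1080)
ω' = ω + α·dt = (-0.6064, 0.8836, 1.2314)
Hamilton product q⊗(0,ω) = (0.3473483, -0.5679243, 1.3362620, 0.9493246)
q' = normalize(q + ½dt·q⊗(0,ω)) = (0.9293, -0.2802, -0.1182, -0.2097)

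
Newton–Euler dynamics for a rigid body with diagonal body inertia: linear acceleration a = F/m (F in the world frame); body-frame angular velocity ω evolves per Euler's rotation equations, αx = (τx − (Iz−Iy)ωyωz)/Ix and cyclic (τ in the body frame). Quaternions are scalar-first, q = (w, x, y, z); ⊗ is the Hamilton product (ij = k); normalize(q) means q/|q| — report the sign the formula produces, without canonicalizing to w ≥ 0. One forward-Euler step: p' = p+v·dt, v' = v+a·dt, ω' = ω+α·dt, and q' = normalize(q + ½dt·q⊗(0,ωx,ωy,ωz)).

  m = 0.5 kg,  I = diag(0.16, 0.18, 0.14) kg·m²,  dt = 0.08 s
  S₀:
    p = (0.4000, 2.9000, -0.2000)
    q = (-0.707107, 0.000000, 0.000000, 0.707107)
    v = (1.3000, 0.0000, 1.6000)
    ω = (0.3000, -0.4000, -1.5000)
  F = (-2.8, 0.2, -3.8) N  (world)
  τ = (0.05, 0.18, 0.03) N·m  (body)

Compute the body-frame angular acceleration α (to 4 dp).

gyro term ω×Iω = (-0.0240, -0.0090, -0.0024)
(τ − ω×Iω)/I = (0.4625, 1.0500, 0.2314)

α = (0.4625, 1.0500, 0.2314)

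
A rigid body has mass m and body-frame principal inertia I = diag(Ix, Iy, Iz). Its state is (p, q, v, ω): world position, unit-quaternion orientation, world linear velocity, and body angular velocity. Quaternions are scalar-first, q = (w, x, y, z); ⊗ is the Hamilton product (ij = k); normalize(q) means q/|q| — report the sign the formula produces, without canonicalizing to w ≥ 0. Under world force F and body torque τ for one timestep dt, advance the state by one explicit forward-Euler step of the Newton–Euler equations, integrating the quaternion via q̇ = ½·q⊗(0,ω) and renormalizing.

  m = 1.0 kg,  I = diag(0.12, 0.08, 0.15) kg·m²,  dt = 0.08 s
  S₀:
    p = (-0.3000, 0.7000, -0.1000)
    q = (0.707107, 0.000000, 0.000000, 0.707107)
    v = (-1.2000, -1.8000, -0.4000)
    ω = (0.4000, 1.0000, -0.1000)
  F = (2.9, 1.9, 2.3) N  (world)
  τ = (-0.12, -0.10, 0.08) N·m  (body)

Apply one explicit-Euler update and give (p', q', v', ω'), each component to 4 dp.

a = F/m = (2.9000, 1.9000, 2.3000)
p' = p + v·dt = (-0.3960, 0.5560, -0.1320)
v + (F/m)dt = (-0.9680, -1.6480, -0.2160)
gyro term ω×Iω = (-0.0070, 0.0012, -0.0160)
α = I⁻¹(τ − ω×Iω) = (-0.9417, -1.2650, 0.6400)
ω' = ω + α·dt = (0.3247, 0.8988, -0.0488)
Hamilton product q⊗(0,ω) = (0.0707107, -0.4242642, 0.9899498, -0.0707107)
updated quaternion q' = (0.7093, -0.0170, 0.0396, 0.7036)

p' = (-0.3960, 0.5560, -0.1320)
q' = (0.7093, -0.0170, 0.0396, 0.7036)
v' = (-0.9680, -1.6480, -0.2160)
ω' = (0.3247, 0.8988, -0.0488)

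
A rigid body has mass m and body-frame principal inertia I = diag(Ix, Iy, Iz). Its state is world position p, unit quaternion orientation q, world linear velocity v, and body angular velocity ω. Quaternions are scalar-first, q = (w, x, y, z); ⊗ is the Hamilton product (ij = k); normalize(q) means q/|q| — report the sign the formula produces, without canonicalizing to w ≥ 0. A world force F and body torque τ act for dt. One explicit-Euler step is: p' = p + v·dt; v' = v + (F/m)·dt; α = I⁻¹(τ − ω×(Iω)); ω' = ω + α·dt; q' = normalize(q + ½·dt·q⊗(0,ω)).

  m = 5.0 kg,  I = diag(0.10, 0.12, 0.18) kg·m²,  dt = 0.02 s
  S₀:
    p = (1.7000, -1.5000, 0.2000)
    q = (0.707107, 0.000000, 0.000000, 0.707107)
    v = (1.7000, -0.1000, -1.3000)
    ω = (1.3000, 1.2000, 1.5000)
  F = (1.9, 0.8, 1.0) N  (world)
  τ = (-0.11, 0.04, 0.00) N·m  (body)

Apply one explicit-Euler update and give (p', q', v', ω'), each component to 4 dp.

p + v·dt = (1.7340, -1.5020, 0.1740)
v' = v + a·dt = (1.7076, -0.0968, -1.2960)
gyro term ω×Iω = (0.1080, -0.1560, 0.0312)
angular accel α = (-2.1800, 1.6333, -0.1733)
ω' = ω + α·dt = (1.2564, 1.2327, 1.4965)
q⊗(0,ω) = (-1.0606605, 0.0707107, 1.7677675, 1.0606605)
q + ½dt·q⊗(0,ω), renormalized = (0.6963, 0.0007, 0.0177, 0.7175)

p' = (1.7340, -1.5020, 0.1740)
q' = (0.6963, 0.0007, 0.0177, 0.7175)
v' = (1.7076, -0.0968, -1.2960)
ω' = (1.2564, 1.2327, 1.4965)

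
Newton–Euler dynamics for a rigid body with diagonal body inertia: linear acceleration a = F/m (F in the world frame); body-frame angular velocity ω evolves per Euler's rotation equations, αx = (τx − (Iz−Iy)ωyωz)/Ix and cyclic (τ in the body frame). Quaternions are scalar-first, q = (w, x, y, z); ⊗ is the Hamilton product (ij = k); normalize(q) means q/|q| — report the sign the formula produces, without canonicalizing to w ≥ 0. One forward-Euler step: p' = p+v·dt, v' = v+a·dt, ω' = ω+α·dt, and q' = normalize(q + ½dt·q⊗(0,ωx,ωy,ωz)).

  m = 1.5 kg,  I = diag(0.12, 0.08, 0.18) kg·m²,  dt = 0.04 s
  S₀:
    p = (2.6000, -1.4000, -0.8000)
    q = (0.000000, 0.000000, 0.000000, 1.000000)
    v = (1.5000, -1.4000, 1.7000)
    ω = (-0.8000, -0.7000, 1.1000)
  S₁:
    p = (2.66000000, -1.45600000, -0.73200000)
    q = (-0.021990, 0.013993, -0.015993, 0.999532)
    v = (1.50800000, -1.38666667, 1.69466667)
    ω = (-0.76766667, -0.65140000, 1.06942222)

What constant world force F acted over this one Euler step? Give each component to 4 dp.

Δv = v₁−v₀ = (0.00800000, 0.01333333, -0.00533333)
m·(v₁−v₀)/dt = (0.3000, 0.5000, -0.2000)

F = (0.3000, 0.5000, -0.2000)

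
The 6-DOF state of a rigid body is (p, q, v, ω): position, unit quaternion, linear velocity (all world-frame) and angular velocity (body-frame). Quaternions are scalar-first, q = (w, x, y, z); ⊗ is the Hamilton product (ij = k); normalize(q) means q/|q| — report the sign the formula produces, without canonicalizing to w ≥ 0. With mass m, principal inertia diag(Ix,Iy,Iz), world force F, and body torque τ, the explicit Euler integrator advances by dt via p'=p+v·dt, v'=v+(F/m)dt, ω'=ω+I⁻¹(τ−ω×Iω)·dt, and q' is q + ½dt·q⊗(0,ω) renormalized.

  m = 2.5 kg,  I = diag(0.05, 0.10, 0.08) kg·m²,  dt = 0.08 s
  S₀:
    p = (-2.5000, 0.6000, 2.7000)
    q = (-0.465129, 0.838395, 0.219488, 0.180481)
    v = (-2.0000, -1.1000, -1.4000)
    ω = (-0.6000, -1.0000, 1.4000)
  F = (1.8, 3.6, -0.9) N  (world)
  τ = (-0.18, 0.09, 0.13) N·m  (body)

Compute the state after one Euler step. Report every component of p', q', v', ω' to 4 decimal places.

ω×(Iω) gyroscopic = (0.0280, 0.0252, 0.0300)
(τ − ω×Iω)/I = (-4.1600, 0.6480, 1.2500)
ω + α·dt = (-0.9328, -0.9482, 1.5000)
Hamilton product q⊗(0,ω) = (0.4698516, 0.7668416, -0.8169126, -1.3578828)
updated quaternion q' = (-0.4452, 0.8668, 0.1863, 0.1258)
p + v·dt = (-2.6600, 0.5120, 2.5880)
v' = v + a·dt = (-1.9424, -0.9848, -1.4288)

p' = (-2.6600, 0.5120, 2.5880)
q' = (-0.4452, 0.8668, 0.1863, 0.1258)
v' = (-1.9424, -0.9848, -1.4288)
ω' = (-0.9328, -0.9482, 1.5000)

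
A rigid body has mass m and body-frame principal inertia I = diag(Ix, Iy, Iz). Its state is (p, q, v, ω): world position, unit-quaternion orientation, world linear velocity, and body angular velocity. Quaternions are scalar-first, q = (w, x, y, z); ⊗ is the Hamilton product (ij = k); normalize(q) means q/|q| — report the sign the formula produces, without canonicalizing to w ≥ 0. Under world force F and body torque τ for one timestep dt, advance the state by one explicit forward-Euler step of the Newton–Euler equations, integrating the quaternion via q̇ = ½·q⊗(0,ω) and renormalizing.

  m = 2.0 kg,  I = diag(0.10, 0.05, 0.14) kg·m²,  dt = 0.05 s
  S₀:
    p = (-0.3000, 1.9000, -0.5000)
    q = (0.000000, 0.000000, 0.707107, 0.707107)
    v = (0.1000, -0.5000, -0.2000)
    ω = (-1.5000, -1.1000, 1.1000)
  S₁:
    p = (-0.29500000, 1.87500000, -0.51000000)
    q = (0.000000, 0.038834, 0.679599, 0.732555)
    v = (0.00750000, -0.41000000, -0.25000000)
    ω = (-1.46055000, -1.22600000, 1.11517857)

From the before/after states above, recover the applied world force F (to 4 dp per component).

v₁ − v₀ = (-0.09250000, 0.09000000, -0.05000000)
m·(v₁−v₀)/dt = (-3.7000, 3.6000, -2.0000)

F = (-3.7000, 3.6000, -2.0000)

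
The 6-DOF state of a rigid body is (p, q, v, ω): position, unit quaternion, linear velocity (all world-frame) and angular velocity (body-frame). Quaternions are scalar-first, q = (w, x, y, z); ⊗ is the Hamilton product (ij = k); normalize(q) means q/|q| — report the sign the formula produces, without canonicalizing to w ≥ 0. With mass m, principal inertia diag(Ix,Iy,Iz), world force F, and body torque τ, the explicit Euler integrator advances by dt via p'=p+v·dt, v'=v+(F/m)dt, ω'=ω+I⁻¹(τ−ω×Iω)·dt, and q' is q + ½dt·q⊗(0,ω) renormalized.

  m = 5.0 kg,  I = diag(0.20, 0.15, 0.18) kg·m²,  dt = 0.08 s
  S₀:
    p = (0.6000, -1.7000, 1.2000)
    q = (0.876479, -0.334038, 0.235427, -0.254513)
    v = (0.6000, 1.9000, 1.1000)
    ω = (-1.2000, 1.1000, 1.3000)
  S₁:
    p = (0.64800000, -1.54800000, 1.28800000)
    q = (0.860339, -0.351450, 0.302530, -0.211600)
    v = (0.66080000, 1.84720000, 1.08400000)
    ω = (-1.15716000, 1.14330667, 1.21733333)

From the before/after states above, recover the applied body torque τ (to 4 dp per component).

τ = (0.1500, 0.0500, -0.1200)

ω₁ − ω₀ = (0.04284000, 0.04330667, -0.08266667)
gyro term ω₀×Iω₀ = (0.0429, -0.0312, 0.0660)
applied torque τ = (0.1500, 0.0500, -0.1200)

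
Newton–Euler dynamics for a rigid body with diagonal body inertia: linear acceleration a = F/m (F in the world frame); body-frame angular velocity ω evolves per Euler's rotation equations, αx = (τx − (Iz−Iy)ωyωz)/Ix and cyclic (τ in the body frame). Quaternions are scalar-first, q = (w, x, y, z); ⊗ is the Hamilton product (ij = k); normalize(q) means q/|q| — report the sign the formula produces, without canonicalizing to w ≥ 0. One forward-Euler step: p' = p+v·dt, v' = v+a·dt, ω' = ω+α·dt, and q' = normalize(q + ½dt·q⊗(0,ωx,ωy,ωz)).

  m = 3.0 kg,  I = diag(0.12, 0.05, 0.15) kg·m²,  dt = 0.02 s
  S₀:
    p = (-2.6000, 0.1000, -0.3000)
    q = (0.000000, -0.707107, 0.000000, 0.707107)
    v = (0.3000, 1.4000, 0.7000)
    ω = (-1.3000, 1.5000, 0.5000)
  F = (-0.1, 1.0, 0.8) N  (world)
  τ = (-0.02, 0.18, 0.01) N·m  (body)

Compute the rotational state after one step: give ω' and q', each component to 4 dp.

ω×(Iω) gyroscopic = (0.0750, 0.0195, 0.1365)
α = I⁻¹(τ − ω×Iω) = (-0.7917, 3.2100, -0.8433)
new body rate ω' = (-1.3158, 1.5642, 0.4831)
Hamilton product q⊗(0,ω) = (-1.2727926, -1.0606605, -0.5656856, -1.0606605)
q' = normalize(q + ½dt·q⊗(0,ω)) = (-0.0127, -0.7176, -0.0057, 0.6964)

ω' = (-1.3158, 1.5642, 0.4831)
q' = (-0.0127, -0.7176, -0.0057, 0.6964)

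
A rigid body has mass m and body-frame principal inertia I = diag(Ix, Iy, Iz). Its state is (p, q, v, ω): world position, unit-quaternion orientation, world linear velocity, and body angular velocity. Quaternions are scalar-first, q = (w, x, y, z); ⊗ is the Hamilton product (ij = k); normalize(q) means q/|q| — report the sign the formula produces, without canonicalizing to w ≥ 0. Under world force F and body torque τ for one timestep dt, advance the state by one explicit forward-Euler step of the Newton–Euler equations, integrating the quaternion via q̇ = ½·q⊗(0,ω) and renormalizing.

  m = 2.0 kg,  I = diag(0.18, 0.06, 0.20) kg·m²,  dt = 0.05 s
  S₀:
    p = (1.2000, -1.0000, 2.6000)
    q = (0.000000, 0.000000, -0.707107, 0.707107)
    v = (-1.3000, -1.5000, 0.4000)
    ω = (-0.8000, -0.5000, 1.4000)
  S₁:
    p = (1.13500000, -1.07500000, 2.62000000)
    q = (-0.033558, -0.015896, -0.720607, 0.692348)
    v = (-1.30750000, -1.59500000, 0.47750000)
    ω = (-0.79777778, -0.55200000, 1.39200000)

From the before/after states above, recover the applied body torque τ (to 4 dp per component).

τ = (-0.0900, -0.0400, -0.0800)

Δω = ω₁−ω₀ = (0.00222222, -0.05200000, -0.00800000)
τ = I·(Δω/dt) + ω₀×(Iω₀) = (-0.0900, -0.0400, -0.0800)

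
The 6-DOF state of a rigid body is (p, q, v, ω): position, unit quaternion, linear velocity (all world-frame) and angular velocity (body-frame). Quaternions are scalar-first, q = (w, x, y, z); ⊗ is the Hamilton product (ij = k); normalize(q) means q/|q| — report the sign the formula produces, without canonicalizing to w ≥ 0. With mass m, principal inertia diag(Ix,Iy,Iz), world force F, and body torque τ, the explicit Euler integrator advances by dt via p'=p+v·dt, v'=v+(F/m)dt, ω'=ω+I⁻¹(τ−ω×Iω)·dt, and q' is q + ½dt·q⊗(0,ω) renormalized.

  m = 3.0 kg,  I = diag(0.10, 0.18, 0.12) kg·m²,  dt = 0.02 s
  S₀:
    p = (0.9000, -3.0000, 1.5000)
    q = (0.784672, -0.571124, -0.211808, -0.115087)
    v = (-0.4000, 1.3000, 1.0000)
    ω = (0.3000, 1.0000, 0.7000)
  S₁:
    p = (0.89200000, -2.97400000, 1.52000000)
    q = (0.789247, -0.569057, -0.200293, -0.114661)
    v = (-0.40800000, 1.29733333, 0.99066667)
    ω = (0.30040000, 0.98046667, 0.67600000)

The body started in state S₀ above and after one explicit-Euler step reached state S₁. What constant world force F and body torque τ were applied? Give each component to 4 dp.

F = (-1.2000, -0.4000, -1.4000)
τ = (-0.0400, -0.1800, -0.1200)

velocity change Δv = (-0.00800000, -0.00266667, -0.00933333)
m·(v₁−v₀)/dt = (-1.2000, -0.4000, -1.4000)
ω₁ − ω₀ = (0.00040000, -0.01953333, -0.02400000)
I·α + gyro = (-0.0400, -0.1800, -0.1200)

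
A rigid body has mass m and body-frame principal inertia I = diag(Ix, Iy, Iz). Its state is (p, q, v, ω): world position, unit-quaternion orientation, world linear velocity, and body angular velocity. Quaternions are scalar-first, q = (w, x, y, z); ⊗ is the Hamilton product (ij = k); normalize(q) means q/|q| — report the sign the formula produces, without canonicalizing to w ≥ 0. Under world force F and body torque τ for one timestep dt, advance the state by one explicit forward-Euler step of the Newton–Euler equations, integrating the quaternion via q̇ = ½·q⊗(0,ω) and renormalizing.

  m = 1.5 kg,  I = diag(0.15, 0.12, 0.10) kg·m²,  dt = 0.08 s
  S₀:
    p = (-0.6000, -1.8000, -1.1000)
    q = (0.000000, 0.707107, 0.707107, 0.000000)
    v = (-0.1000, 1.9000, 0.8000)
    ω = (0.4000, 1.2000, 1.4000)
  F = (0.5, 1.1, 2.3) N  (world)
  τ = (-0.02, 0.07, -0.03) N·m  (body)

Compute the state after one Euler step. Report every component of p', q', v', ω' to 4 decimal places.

a = F/m = (0.3333, 0.7333, 1.5333)
new position p' = (-0.6080, -1.6480, -1.0360)
new velocity v' = (-0.0733, 1.9587, 0.9227)
(τ − ω×Iω)/I = (0.0907, 0.3500, -0.1560)
new body rate ω' = (0.4073, 1.2280, 1.3875)
2q̇ = q⊗(0,ω) = (-1.1313712, 0.9899498, -0.9899498, 0.5656856)
q + ½dt·q⊗(0,ω), renormalized = (-0.0451, 0.7446, 0.6656, 0.0226)

p' = (-0.6080, -1.6480, -1.0360)
q' = (-0.0451, 0.7446, 0.6656, 0.0226)
v' = (-0.0733, 1.9587, 0.9227)
ω' = (0.4073, 1.2280, 1.3875)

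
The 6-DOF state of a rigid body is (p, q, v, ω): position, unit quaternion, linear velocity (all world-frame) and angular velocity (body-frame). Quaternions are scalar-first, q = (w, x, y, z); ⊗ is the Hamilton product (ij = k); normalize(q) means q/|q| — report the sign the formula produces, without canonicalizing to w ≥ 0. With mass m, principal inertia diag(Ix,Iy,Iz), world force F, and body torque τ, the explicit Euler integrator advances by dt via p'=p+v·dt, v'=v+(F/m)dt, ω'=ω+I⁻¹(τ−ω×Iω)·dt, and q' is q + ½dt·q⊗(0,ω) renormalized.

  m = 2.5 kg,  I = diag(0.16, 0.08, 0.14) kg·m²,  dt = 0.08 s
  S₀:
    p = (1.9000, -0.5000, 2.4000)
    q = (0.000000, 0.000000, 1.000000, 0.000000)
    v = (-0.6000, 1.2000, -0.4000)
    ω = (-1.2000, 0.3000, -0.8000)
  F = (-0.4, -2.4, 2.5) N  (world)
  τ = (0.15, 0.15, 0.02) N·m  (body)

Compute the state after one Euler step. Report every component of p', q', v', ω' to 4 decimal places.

gyro term ω×Iω = (-0.0144, 0.0192, 0.0288)
(τ − ω×Iω)/I = (1.0275, 1.6350, -0.0629)
ω' = ω + α·dt = (-1.1178, 0.4308, -0.8050)
Hamilton product q⊗(0,ω) = (-0.3000000, -0.8000000, 0.0000000, 1.2000000)
q + ½dt·q⊗(0,ω), renormalized = (-0.0120, -0.0319, 0.9983, 0.0479)
linear accel F/m = (-0.1600, -0.9600, 1.0000)
new position p' = (1.8520, -0.4040, 2.3680)
v + (F/m)dt = (-0.6128, 1.1232, -0.3200)

p' = (1.8520, -0.4040, 2.3680)
q' = (-0.0120, -0.0319, 0.9983, 0.0479)
v' = (-0.6128, 1.1232, -0.3200)
ω' = (-1.1178, 0.4308, -0.8050)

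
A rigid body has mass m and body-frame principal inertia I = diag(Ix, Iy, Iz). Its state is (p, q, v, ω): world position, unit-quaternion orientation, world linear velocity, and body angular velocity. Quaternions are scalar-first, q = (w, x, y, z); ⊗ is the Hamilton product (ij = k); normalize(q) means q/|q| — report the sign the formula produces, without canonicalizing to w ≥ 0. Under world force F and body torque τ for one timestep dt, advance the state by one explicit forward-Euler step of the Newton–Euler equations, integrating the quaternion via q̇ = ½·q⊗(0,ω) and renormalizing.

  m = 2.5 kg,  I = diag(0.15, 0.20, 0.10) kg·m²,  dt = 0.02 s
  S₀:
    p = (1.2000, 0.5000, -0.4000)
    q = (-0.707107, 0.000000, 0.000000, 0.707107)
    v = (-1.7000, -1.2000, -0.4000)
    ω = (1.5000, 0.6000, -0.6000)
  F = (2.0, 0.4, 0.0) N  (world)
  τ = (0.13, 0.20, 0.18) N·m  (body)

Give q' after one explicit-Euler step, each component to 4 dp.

Hamilton product q⊗(0,ω) = (0.4242642, -1.4849247, 0.6363963, 0.4242642)
q + ½dt·q⊗(0,ω), renormalized = (-0.7028, -0.0148, 0.0064, 0.7112)

q' = (-0.7028, -0.0148, 0.0064, 0.7112)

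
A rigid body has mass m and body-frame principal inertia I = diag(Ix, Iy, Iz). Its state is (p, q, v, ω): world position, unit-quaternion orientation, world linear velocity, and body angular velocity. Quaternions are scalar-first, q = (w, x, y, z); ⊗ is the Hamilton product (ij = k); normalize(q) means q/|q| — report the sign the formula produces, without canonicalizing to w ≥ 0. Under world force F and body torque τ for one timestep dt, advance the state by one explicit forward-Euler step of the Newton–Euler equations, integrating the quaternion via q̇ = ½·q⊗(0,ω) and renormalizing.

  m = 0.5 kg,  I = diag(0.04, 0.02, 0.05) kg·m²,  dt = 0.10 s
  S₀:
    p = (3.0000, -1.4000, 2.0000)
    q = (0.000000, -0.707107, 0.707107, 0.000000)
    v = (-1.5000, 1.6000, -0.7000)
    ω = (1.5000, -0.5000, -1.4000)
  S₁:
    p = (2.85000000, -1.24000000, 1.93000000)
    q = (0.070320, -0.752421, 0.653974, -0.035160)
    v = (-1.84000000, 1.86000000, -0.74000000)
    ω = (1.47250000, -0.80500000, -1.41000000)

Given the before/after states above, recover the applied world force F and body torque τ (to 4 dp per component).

rate change Δω = (-0.02750000, -0.30500000, -0.01000000)
gyro term ω₀×Iω₀ = (0.0210, 0.0210, 0.0150)
I·α + gyro = (0.0100, -0.0400, 0.0100)
velocity change Δv = (-0.34000000, 0.26000000, -0.04000000)
applied force F = (-1.7000, 1.3000, -0.2000)

F = (-1.7000, 1.3000, -0.2000)
τ = (0.0100, -0.0400, 0.0100)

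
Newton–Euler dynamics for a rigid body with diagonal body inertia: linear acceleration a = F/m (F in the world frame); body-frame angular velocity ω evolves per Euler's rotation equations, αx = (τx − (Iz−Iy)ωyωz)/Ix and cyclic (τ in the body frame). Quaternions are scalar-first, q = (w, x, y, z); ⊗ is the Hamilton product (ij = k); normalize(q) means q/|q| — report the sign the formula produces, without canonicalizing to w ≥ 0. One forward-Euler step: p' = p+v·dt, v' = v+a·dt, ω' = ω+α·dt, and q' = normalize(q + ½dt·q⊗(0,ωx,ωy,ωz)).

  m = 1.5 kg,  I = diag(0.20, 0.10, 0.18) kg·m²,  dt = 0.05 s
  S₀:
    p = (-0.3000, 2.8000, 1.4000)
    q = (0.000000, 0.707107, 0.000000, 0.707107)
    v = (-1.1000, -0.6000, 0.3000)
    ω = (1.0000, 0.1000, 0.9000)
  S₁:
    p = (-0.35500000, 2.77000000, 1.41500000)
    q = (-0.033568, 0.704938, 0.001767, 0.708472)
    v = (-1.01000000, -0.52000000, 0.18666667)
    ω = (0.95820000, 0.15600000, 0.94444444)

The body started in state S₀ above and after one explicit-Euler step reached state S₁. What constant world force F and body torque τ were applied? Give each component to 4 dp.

ω₁ − ω₀ = (-0.04180000, 0.05600000, 0.04444444)
τ = I·(Δω/dt) + ω₀×(Iω₀) = (-0.1600, 0.1300, 0.1500)
velocity change Δv = (0.09000000, 0.08000000, -0.11333333)
F = m·Δv/dt = (2.7000, 2.4000, -3.4000)

F = (2.7000, 2.4000, -3.4000)
τ = (-0.1600, 0.1300, 0.1500)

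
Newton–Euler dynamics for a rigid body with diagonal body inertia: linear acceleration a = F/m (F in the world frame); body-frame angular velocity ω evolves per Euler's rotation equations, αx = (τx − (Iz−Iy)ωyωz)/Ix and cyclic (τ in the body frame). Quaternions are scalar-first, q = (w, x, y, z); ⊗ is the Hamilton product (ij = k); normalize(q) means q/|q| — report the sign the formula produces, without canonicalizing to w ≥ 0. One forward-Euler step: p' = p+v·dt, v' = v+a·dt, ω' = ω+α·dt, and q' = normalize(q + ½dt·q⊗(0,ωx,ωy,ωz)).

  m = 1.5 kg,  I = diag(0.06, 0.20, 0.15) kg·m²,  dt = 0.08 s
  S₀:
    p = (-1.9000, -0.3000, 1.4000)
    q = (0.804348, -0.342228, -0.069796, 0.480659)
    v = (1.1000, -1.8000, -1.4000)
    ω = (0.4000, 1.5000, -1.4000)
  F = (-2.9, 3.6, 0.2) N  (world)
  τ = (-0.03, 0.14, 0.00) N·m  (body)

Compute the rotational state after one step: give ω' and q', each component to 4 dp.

ω×(Iω) gyroscopic = (0.1050, 0.0504, 0.0840)
α = I⁻¹(τ − ω×Iω) = (-2.2500, 0.4480, -0.5600)
ω' = ω + α·dt = (0.2200, 1.5358, -1.4448)
Hamilton product q⊗(0,ω) = (0.9145078, -0.3015349, 0.9196664, -1.6115108)
q' = normalize(q + ½dt·q⊗(0,ω)) = (0.8380, -0.3531, -0.0329, 0.4148)

ω' = (0.2200, 1.5358, -1.4448)
q' = (0.8380, -0.3531, -0.0329, 0.4148)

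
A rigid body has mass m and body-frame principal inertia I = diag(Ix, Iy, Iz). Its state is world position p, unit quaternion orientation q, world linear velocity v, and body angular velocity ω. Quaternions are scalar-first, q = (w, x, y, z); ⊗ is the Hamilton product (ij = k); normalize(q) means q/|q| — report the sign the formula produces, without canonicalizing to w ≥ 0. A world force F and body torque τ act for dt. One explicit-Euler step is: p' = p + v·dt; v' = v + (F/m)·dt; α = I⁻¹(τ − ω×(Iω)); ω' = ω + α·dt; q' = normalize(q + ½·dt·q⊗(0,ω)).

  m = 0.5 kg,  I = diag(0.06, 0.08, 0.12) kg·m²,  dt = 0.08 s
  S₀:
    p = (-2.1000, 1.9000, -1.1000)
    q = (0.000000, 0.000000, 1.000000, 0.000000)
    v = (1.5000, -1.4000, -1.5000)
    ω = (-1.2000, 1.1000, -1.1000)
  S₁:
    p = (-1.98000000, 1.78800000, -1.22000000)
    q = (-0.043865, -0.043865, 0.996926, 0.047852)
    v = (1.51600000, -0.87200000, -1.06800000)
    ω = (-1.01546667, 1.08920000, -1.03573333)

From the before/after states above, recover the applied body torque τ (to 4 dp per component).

τ = (0.0900, -0.0900, 0.0700)

rate change Δω = (0.18453333, -0.01080000, 0.06426667)
ω₀×(Iω₀) = (-0.0484, -0.0792, -0.0264)
I·α + gyro = (0.0900, -0.0900, 0.0700)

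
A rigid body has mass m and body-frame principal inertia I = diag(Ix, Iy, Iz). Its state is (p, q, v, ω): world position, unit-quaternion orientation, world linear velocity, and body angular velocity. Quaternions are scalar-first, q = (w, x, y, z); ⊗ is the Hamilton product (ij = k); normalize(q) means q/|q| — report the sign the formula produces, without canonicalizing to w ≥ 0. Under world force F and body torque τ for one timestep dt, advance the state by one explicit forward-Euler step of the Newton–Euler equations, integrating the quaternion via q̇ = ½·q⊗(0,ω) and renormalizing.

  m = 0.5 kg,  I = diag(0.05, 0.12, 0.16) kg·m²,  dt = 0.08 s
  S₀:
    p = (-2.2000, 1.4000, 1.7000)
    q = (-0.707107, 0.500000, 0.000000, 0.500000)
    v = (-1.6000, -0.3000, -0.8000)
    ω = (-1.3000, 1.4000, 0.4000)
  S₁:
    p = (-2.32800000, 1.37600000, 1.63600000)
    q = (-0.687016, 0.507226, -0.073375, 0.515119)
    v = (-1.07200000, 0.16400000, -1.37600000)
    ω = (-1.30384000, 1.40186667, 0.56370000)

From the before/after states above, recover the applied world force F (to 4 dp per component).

velocity change Δv = (0.52800000, 0.46400000, -0.57600000)
applied force F = (3.3000, 2.9000, -3.6000)

F = (3.3000, 2.9000, -3.6000)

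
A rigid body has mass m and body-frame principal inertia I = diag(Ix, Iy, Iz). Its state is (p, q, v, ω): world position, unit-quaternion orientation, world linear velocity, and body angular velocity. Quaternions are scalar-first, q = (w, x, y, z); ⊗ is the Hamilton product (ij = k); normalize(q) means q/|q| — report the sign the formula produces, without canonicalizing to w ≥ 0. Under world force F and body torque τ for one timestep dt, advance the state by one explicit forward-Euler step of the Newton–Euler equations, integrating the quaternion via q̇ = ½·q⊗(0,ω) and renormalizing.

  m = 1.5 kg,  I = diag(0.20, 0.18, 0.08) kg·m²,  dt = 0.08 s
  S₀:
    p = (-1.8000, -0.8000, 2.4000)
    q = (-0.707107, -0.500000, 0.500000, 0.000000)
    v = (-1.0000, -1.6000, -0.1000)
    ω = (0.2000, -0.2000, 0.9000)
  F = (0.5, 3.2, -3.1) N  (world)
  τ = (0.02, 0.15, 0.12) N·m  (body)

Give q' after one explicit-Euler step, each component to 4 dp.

q⊗(0,ω) = (0.2000000, 0.3085786, 0.5914214, -0.6363963)
q + ½dt·q⊗(0,ω), renormalized = (-0.6986, -0.4873, 0.5233, -0.0254)

q' = (-0.6986, -0.4873, 0.5233, -0.0254)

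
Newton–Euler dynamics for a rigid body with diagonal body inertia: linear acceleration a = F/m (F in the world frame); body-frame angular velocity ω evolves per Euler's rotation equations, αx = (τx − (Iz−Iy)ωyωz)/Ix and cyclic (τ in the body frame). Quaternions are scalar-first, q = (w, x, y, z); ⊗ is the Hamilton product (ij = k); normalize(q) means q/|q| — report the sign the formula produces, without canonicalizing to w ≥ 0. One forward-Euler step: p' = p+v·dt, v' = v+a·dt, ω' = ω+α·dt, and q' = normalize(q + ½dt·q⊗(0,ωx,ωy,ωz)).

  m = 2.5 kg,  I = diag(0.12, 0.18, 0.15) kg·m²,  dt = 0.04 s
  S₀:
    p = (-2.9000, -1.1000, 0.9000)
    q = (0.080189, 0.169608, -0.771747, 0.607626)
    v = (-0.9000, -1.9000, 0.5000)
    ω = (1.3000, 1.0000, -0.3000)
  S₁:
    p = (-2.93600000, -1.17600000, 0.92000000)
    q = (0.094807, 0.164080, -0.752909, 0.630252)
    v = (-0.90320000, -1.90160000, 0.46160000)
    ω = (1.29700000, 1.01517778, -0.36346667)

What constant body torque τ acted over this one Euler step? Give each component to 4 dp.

rate change Δω = (-0.00300000, 0.01517778, -0.06346667)
gyro term ω₀×Iω₀ = (0.0090, 0.0117, 0.0780)
τ = I·(Δω/dt) + ω₀×(Iω₀) = (0.0000, 0.0800, -0.1600)

τ = (0.0000, 0.0800, -0.1600)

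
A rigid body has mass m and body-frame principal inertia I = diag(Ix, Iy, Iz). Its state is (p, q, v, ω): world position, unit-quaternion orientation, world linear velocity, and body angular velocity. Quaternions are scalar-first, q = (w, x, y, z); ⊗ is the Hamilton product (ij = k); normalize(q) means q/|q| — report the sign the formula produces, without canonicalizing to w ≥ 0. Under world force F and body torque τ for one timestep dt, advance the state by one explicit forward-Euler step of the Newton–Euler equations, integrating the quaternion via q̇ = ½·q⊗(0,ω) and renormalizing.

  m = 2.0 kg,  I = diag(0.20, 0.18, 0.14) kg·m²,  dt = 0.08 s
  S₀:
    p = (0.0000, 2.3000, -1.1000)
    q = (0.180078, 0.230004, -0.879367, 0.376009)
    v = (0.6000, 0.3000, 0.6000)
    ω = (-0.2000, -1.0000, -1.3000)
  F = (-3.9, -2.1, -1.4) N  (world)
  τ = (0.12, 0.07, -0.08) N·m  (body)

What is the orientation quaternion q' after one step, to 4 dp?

q' = (0.1659, 0.2887, -0.8757, 0.3496)

2q̇ = q⊗(0,ω) = (-0.3445545, 1.4831705, 0.0437254, -0.6399788)
q + ½dt·q⊗(0,ω), renormalized = (0.1659, 0.2887, -0.8757, 0.3496)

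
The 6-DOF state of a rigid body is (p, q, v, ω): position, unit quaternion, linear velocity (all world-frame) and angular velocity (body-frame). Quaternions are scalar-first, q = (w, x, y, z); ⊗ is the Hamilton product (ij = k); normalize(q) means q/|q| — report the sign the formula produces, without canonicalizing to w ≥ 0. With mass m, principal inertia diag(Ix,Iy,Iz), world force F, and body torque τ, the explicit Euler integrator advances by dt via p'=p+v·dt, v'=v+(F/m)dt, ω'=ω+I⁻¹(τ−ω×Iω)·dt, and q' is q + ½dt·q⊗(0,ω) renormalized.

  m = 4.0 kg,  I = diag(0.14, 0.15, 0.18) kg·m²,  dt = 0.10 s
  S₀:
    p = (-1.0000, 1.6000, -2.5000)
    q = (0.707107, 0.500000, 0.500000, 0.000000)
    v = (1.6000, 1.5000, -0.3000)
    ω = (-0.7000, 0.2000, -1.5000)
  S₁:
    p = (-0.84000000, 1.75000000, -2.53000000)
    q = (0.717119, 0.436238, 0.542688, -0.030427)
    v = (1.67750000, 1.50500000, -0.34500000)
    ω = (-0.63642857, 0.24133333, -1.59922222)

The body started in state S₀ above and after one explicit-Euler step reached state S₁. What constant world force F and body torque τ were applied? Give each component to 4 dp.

F = (3.1000, 0.2000, -1.8000)
τ = (0.0800, 0.0200, -0.1800)

Δω = ω₁−ω₀ = (0.06357143, 0.04133333, -0.09922222)
ω₀×(Iω₀) = (-0.0090, -0.0420, -0.0014)
τ = I·(Δω/dt) + ω₀×(Iω₀) = (0.0800, 0.0200, -0.1800)
Δv = v₁−v₀ = (0.07750000, 0.00500000, -0.04500000)
applied force F = (3.1000, 0.2000, -1.8000)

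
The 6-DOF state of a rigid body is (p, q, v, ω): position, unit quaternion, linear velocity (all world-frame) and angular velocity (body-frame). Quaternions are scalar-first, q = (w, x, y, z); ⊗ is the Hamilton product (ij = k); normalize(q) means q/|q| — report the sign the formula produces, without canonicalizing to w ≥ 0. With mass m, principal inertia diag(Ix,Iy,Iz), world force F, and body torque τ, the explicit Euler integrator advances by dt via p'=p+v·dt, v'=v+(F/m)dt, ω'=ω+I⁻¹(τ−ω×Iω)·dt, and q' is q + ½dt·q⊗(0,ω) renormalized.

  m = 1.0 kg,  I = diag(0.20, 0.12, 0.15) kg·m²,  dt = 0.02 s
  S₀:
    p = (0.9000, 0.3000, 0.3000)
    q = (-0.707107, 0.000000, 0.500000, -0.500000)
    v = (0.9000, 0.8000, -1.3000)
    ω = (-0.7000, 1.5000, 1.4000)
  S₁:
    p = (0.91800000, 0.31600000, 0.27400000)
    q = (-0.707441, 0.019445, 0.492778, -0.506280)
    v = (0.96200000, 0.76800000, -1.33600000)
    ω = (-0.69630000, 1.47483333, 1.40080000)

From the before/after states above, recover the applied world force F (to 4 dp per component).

F = (3.1000, -1.6000, -1.8000)

Δv = v₁−v₀ = (0.06200000, -0.03200000, -0.03600000)
applied force F = (3.1000, -1.6000, -1.8000)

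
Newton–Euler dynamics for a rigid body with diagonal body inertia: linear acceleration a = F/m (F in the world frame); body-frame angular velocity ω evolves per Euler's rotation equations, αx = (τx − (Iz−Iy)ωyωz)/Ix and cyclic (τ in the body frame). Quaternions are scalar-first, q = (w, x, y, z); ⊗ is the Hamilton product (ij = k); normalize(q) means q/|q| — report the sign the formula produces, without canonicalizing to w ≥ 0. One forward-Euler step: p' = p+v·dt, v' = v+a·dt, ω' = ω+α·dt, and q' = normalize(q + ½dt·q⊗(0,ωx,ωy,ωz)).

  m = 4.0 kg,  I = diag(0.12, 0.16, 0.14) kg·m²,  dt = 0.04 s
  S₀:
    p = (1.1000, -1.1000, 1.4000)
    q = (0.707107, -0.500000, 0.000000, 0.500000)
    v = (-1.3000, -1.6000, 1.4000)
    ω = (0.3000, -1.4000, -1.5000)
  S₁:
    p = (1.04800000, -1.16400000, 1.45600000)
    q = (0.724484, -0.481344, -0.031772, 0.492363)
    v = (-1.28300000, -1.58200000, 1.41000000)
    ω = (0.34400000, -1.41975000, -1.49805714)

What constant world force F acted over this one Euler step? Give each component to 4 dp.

F = (1.7000, 1.8000, 1.0000)

velocity change Δv = (0.01700000, 0.01800000, 0.01000000)
applied force F = (1.7000, 1.8000, 1.0000)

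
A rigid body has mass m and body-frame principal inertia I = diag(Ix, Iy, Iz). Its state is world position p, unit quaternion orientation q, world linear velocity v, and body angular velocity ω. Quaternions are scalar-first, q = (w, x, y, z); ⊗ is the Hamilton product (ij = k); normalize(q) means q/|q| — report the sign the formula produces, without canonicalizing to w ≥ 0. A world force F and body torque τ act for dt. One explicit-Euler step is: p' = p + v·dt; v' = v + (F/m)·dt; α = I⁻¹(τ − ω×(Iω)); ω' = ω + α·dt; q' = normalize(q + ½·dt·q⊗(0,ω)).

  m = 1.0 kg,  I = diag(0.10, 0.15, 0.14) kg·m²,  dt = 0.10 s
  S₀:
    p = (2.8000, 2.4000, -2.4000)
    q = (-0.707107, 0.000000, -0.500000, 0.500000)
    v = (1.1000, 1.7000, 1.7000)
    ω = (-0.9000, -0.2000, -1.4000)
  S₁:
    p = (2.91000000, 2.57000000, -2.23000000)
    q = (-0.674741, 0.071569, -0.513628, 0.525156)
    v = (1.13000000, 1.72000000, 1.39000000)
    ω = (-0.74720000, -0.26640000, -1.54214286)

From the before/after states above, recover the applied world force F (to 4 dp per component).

v₁ − v₀ = (0.03000000, 0.02000000, -0.31000000)
applied force F = (0.3000, 0.2000, -3.1000)

F = (0.3000, 0.2000, -3.1000)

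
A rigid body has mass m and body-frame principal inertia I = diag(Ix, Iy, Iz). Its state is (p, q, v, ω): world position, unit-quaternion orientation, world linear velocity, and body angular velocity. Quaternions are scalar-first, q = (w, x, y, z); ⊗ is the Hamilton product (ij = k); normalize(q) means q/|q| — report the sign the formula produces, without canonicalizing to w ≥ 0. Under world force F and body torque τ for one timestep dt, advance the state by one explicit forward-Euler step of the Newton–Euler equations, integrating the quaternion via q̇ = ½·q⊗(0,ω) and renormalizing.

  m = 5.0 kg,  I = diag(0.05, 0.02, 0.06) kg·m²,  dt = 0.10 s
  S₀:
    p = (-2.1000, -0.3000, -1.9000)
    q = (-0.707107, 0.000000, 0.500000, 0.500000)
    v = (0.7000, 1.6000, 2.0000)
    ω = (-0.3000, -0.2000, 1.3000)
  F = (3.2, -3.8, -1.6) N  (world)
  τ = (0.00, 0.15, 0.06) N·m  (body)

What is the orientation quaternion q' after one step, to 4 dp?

q⊗(0,ω) = (-0.5500000, 0.9621321, -0.0085786, -0.7692391)
updated quaternion q' = (-0.7329, 0.0480, 0.4984, 0.4605)

q' = (-0.7329, 0.0480, 0.4984, 0.4605)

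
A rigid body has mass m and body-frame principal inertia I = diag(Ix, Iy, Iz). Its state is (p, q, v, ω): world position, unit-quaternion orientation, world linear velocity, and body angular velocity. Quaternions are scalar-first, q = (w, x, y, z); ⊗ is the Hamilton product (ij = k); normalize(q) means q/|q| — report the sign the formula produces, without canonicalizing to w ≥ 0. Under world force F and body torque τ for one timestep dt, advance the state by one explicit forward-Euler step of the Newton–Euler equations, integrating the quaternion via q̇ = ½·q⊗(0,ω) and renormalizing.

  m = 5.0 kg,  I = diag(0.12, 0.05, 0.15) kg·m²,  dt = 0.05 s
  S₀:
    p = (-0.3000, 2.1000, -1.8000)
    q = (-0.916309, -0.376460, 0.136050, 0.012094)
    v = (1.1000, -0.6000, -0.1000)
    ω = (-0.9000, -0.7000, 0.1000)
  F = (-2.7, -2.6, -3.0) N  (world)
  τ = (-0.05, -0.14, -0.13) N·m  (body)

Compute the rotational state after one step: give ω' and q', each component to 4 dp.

ω' = (-0.9179, -0.8427, 0.0714)
q' = (-0.9221, -0.3551, 0.1527, 0.0194)

α = I⁻¹(τ − ω×Iω) = (-0.3583, -2.8540, -0.5727)
ω + α·dt = (-0.9179, -0.8427, 0.0714)
q⊗(0,ω) = (-0.2447884, 0.8467489, 0.6681777, 0.2943361)
q + ½dt·q⊗(0,ω), renormalized = (-0.9221, -0.3551, 0.1527, 0.0194)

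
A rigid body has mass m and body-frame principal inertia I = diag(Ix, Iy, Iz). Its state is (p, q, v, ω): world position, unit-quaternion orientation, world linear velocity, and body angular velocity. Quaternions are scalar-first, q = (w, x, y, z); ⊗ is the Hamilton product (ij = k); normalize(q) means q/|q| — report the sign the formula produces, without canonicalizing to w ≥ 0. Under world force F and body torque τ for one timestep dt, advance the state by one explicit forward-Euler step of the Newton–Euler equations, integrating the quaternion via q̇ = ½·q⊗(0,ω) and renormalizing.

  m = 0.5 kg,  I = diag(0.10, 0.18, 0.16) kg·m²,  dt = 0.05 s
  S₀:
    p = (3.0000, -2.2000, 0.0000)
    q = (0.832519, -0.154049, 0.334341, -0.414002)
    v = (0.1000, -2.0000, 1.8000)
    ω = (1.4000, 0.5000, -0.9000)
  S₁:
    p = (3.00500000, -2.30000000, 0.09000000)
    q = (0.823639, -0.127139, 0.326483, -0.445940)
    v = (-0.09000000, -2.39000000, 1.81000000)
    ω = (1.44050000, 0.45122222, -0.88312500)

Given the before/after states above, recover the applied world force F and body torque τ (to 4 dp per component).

Δv = v₁−v₀ = (-0.19000000, -0.39000000, 0.01000000)
m·(v₁−v₀)/dt = (-1.9000, -3.9000, 0.1000)
rate change Δω = (0.04050000, -0.04877778, 0.01687500)
I·α + gyro = (0.0900, -0.1000, 0.1100)

F = (-1.9000, -3.9000, 0.1000)
τ = (0.0900, -0.1000, 0.1100)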